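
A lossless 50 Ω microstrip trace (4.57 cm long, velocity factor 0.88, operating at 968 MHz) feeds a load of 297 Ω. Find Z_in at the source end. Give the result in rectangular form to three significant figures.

λ = v/f = 0.88·c / 968 MHz = 0.273 m
βl = 2π·l/λ = 2π × 0.168 = 60.3°
tan(βl) = tan(60.3°) = 1.75
Z_in = Z_0·(Z_L + jZ_0·tanβl)/(Z_0 + jZ_L·tanβl)
     = 50·(297 + j87.7)/(50 + j521)

Z_in ≈ 11 − j27.4 Ω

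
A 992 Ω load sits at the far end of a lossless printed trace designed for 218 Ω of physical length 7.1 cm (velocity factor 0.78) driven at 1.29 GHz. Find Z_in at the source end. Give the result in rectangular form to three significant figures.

Z_in ≈ 112 + j238 Ω

λ = v/f = 0.78·c / 1.29 GHz = 0.181 m
βl = 2π·l/λ = 2π × 0.391 = 141°
tan(βl) = tan(141°) = -0.812
Z_in = Z_0·(Z_L + jZ_0·tanβl)/(Z_0 + jZ_L·tanβl)
     = 218·(992 − j177)/(218 − j806)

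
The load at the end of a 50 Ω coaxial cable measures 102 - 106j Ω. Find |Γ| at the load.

|Γ| ≈ 0.637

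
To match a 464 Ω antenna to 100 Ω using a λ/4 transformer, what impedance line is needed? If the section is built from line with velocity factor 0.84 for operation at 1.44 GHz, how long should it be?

Z_qwt ≈ 215 Ω; length ≈ 4.38 cm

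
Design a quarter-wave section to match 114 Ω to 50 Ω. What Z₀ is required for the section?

Z_qwt = √(Z_0·R_L) = √(50 × 114) = √5700

Z_qwt ≈ 75.5 Ω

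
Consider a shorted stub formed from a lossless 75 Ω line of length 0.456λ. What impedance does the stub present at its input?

Z_in ≈ −j21.3 Ω

βl = 2π × 0.456 = 164°
tan(βl) = -0.284
For a shorted stub, Z_in = jZ_0·tan(βl)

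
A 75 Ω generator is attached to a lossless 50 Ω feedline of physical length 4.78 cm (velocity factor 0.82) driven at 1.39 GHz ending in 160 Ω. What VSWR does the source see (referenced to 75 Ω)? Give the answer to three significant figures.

λ = v/f = 0.82·c / 1.39 GHz = 0.177 m
βl = 2π·l/λ = 2π × 0.27 = 97.2°
tan(βl) = -7.88
Z_in = Z_0·(Z_L + jZ_0·tanβl)/(Z_0 + jZ_L·tanβl) = 15.9 + j5.72 Ω
Γ_s = (Z_in − Z_s)/(Z_in + Z_s) = (-59.1 + j5.72)/(90.9 + j5.72), |Γ_s| = 0.653
VSWR = (1 + |Γ_s|)/(1 − |Γ_s|)

VSWR ≈ 4.76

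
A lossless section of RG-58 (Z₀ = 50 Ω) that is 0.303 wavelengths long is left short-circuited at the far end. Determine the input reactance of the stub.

X_in ≈ -145 Ω (capacitive)

βl = 2π × 0.303 = 109°
tan(βl) = -2.89
For a short-circuited stub, Z_in = jZ_0·tan(βl)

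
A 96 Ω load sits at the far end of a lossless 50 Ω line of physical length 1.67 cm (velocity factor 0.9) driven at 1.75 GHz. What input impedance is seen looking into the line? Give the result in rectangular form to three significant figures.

Z_in ≈ 46.5 − j31.8 Ω

λ = v/f = 0.9·c / 1.75 GHz = 0.154 m
βl = 2π·l/λ = 2π × 0.108 = 39°
tan(βl) = tan(39°) = 0.809
Z_in = Z_0·(Z_L + jZ_0·tanβl)/(Z_0 + jZ_L·tanβl)
     = 50·(96 + j40.4)/(50 + j77.6)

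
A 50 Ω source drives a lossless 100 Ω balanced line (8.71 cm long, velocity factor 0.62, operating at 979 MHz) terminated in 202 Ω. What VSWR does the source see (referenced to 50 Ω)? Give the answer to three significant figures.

λ = v/f = 0.62·c / 979 MHz = 0.19 m
βl = 2π·l/λ = 2π × 0.458 = 165°
tan(βl) = -0.267
Z_in = Z_0·(Z_L + jZ_0·tanβl)/(Z_0 + jZ_L·tanβl) = 168 + j63.7 Ω
Γ_s = (Z_in − Z_s)/(Z_in + Z_s) = (118 + j63.7)/(218 + j63.7), |Γ_s| = 0.59
VSWR = (1 + |Γ_s|)/(1 − |Γ_s|)

VSWR ≈ 3.88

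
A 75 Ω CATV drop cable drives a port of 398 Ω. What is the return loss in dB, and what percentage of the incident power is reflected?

Γ = (398 − 75)/(398 + 75) = 0.683
RL = −20·log₁₀(0.683) = 3.31 dB
P_refl/P_inc = |Γ|² = 0.466

RL ≈ 3.31 dB; 46.6% of incident power reflected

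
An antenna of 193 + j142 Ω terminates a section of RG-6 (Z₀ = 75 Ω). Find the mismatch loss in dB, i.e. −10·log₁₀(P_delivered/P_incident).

mismatch loss ≈ 2.01 dB

Γ = (118 + j142)/(268 + j142), |Γ| = 0.609
|Γ|² = 0.371, so P_del/P_inc = 1 − |Γ|² = 0.629
ML = −10·log₁₀(1 − |Γ|²)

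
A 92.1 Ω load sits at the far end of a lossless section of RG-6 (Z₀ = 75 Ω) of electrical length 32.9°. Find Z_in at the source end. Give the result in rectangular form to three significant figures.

Z_in ≈ 80.1 − j15.1 Ω

tan(βl) = tan(32.9°) = 0.647
Z_in = Z_0·(Z_L + jZ_0·tanβl)/(Z_0 + jZ_L·tanβl)
     = 75·(92.1 + j48.5)/(75 + j59.6)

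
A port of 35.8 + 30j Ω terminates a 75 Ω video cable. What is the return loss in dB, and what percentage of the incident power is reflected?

RL ≈ 7.33 dB; 18.5% of incident power reflected

Γ = (-39.2 + j30)/(110.8 + j30), |Γ| = 0.43
RL = −20·log₁₀(0.43) = 7.33 dB
P_refl/P_inc = |Γ|² = 0.185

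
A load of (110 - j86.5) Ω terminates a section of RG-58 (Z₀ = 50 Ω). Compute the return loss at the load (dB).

RL ≈ 4.75 dB

Γ = (60 − j86.5)/(160 − j86.5), |Γ| = 0.579
RL = −20·log₁₀|Γ| = −20·log₁₀(0.579)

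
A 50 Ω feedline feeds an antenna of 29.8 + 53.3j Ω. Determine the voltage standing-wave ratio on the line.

Γ = (Z_L − Z_0)/(Z_L + Z_0) = (-20.2 + j53.3)/(79.8 + j53.3)
|Γ| = 57/96 = 0.594
VSWR = (1 + |Γ|)/(1 − |Γ|) = 1.59/0.406

VSWR ≈ 3.93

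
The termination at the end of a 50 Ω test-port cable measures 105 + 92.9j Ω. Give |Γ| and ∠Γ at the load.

Γ = (Z_L − Z_0)/(Z_L + Z_0) = (55 + j92.9)/(155 + j92.9)
|Γ| = 108/181 = 0.597

Γ ≈ 0.597 ∠ 28.4°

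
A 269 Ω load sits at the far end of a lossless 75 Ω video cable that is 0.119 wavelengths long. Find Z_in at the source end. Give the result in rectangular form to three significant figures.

βl = 2π × 0.119 = 42.8°
tan(βl) = tan(42.8°) = 0.927
Z_in = Z_0·(Z_L + jZ_0·tanβl)/(Z_0 + jZ_L·tanβl)
     = 75·(269 + j69.5)/(75 + j249)

Z_in ≈ 41.5 − j68.4 Ω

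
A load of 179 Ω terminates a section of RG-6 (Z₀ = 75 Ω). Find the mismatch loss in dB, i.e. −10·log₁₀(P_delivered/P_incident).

Γ = (179 − 75)/(179 + 75) = 0.409
|Γ|² = 0.168, so P_del/P_inc = 1 − |Γ|² = 0.832
ML = −10·log₁₀(1 − |Γ|²)

mismatch loss ≈ 0.797 dB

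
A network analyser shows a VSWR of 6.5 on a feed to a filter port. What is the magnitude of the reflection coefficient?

|Γ| = (S − 1)/(S + 1) = (6.5 − 1)/(6.5 + 1) = 5.5/7.5

|Γ| ≈ 0.733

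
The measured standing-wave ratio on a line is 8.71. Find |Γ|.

|Γ| = (S − 1)/(S + 1) = (8.71 − 1)/(8.71 + 1) = 7.71/9.71

|Γ| ≈ 0.794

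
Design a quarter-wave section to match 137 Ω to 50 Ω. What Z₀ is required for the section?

Z_qwt = √(Z_0·R_L) = √(50 × 137) = √6850

Z_qwt ≈ 82.8 Ω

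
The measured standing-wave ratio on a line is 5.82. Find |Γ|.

|Γ| = (S − 1)/(S + 1) = (5.82 − 1)/(5.82 + 1) = 4.82/6.82

|Γ| ≈ 0.707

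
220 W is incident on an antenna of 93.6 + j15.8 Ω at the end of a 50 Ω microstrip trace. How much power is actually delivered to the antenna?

|Γ| = |(43.6 + j15.8)/(143.6 + j15.8)| = 0.321
|Γ|² = 0.103
P_refl = |Γ|²·P_inc = 22.7 W, P_del = (1 − |Γ|²)·P_inc = 197 W

P_delivered ≈ 197 W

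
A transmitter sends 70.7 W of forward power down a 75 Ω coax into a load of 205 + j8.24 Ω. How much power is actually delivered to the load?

P_delivered ≈ 55.4 W

|Γ| = |(130 + j8.24)/(280 + j8.24)| = 0.465
|Γ|² = 0.216
P_refl = |Γ|²·P_inc = 15.3 W, P_del = (1 − |Γ|²)·P_inc = 55.4 W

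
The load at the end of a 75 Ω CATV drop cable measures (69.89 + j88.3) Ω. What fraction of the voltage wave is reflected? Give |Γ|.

Γ = (Z_L − Z_0)/(Z_L + Z_0) = (-5.11 + j88.3)/(144.9 + j88.3)
|Γ| = 88.4/170

|Γ| ≈ 0.521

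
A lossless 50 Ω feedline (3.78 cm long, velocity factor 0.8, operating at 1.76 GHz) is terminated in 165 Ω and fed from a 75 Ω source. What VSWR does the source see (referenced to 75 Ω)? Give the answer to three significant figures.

λ = v/f = 0.8·c / 1.76 GHz = 0.136 m
βl = 2π·l/λ = 2π × 0.277 = 99.8°
tan(βl) = -5.79
Z_in = Z_0·(Z_L + jZ_0·tanβl)/(Z_0 + jZ_L·tanβl) = 15.6 + j7.82 Ω
Γ_s = (Z_in − Z_s)/(Z_in + Z_s) = (-59.4 + j7.82)/(90.6 + j7.82), |Γ_s| = 0.66
VSWR = (1 + |Γ_s|)/(1 − |Γ_s|)

VSWR ≈ 4.87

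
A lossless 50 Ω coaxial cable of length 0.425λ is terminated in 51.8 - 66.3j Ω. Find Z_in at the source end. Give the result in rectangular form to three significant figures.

βl = 2π × 0.425 = 153°
tan(βl) = tan(153°) = -0.51
Z_in = Z_0·(Z_L + jZ_0·tanβl)/(Z_0 + jZ_L·tanβl)
     = 50·(51.8 − j91.8)/(16.2 − j26.4)

Z_in ≈ 170 − j6.32 Ω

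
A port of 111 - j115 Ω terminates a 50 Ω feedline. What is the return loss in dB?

RL ≈ 3.64 dB

Γ = (61 − j115)/(161 − j115), |Γ| = 0.658
RL = −20·log₁₀|Γ| = −20·log₁₀(0.658)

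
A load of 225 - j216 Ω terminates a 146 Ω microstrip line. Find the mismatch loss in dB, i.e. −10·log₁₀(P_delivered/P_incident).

Γ = (79 − j216)/(371 − j216), |Γ| = 0.536
|Γ|² = 0.287, so P_del/P_inc = 1 − |Γ|² = 0.713
ML = −10·log₁₀(1 − |Γ|²)

mismatch loss ≈ 1.47 dB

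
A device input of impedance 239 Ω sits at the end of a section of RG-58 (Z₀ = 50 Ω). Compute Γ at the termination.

Γ = (Z_L − Z_0)/(Z_L + Z_0) = (239 − 50)/(239 + 50) = 189/289

Γ = 0.654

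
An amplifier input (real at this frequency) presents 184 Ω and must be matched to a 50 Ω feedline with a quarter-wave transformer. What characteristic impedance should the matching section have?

Z_qwt = √(Z_0·R_L) = √(50 × 184) = √9200

Z_qwt ≈ 95.9 Ω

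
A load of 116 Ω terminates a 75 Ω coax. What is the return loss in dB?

RL ≈ 13.4 dB

Γ = (116 − 75)/(116 + 75) = 0.215
RL = −20·log₁₀|Γ| = −20·log₁₀(0.215)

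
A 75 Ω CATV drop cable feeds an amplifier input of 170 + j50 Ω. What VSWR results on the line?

Γ = (Z_L − Z_0)/(Z_L + Z_0) = (95 + j50)/(245 + j50)
|Γ| = 107/250 = 0.429
VSWR = (1 + |Γ|)/(1 − |Γ|) = 1.43/0.571

VSWR ≈ 2.5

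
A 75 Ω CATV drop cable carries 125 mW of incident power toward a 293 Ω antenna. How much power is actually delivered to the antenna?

Γ = (293 − 75)/(293 + 75) = 0.592
|Γ|² = 0.351
P_refl = |Γ|²·P_inc = 43.9 mW, P_del = (1 − |Γ|²)·P_inc = 81.1 mW

P_delivered ≈ 81.1 mW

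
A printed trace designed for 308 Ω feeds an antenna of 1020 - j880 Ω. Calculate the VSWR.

VSWR ≈ 5.91

Γ = (Z_L − Z_0)/(Z_L + Z_0) = (712 − j880)/(1328 − j880)
|Γ| = 1130/1590 = 0.711
VSWR = (1 + |Γ|)/(1 − |Γ|) = 1.71/0.289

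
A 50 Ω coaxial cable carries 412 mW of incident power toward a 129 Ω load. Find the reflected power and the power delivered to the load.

P_reflected ≈ 80.3 mW; P_delivered ≈ 332 mW

Γ = (129 − 50)/(129 + 50) = 0.441
|Γ|² = 0.195
P_refl = |Γ|²·P_inc = 80.3 mW, P_del = (1 − |Γ|²)·P_inc = 332 mW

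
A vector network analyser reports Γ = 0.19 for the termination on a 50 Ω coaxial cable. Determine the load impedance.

Z_L ≈ 73.5 Ω

Z_L = Z_0·(1 + Γ)/(1 − Γ) = 50·(1.19)/(0.81)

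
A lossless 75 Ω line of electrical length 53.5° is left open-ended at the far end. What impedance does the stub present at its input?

Z_in ≈ −j55.5 Ω

tan(βl) = 1.35
For an open-ended stub, Z_in = −jZ_0·cot(βl) = −jZ_0/tan(βl)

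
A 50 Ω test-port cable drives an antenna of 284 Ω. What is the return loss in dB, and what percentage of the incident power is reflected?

RL ≈ 3.09 dB; 49.1% of incident power reflected

Γ = (284 − 50)/(284 + 50) = 0.701
RL = −20·log₁₀(0.701) = 3.09 dB
P_refl/P_inc = |Γ|² = 0.491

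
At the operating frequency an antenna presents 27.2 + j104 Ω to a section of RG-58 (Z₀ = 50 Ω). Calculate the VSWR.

Γ = (Z_L − Z_0)/(Z_L + Z_0) = (-22.8 + j104)/(77.2 + j104)
|Γ| = 106/130 = 0.822
VSWR = (1 + |Γ|)/(1 − |Γ|) = 1.82/0.178

VSWR ≈ 10.2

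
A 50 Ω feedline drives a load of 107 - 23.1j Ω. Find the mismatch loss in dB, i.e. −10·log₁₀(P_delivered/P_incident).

mismatch loss ≈ 0.707 dB

Γ = (57 − j23.1)/(157 − j23.1), |Γ| = 0.388
|Γ|² = 0.15, so P_del/P_inc = 1 − |Γ|² = 0.85
ML = −10·log₁₀(1 − |Γ|²)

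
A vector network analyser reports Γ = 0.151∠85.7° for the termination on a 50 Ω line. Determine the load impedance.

Z_L = Z_0·(1 + Γ)/(1 − Γ) = 50·(1.01 + j0.151)/(0.989 − j0.151)

Z_L ≈ 48.9 + j15.1 Ω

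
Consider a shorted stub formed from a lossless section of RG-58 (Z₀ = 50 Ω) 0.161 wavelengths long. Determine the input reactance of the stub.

X_in ≈ 79.9 Ω (inductive)

βl = 2π × 0.161 = 58°
tan(βl) = 1.6
For a shorted stub, Z_in = jZ_0·tan(βl)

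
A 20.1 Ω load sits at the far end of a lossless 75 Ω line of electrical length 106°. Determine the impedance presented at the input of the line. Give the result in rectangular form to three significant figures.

tan(βl) = tan(106°) = -3.49
Z_in = Z_0·(Z_L + jZ_0·tanβl)/(Z_0 + jZ_L·tanβl)
     = 75·(20.1 − j262)/(75 − j70.1)

Z_in ≈ 141 − j130 Ω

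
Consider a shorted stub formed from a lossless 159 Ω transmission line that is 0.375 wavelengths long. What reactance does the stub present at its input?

βl = 2π × 0.375 = 135°
tan(βl) = -1
For a shorted stub, Z_in = jZ_0·tan(βl)

X_in ≈ -159 Ω (capacitive)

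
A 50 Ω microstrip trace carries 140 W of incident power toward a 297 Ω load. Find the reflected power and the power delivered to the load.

P_reflected ≈ 70.9 W; P_delivered ≈ 69.1 W

Γ = (297 − 50)/(297 + 50) = 0.712
|Γ|² = 0.507
P_refl = |Γ|²·P_inc = 70.9 W, P_del = (1 − |Γ|²)·P_inc = 69.1 W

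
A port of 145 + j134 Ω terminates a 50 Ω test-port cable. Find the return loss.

Γ = (95 + j134)/(195 + j134), |Γ| = 0.694
RL = −20·log₁₀|Γ| = −20·log₁₀(0.694)

RL ≈ 3.17 dB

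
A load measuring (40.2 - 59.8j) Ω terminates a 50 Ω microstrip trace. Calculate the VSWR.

VSWR ≈ 3.54

Γ = (Z_L − Z_0)/(Z_L + Z_0) = (-9.8 − j59.8)/(90.2 − j59.8)
|Γ| = 60.6/108 = 0.56
VSWR = (1 + |Γ|)/(1 − |Γ|) = 1.56/0.44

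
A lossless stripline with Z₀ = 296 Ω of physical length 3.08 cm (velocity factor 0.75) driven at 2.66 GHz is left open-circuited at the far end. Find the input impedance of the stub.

λ = v/f = 0.75·c / 2.66 GHz = 0.0846 m
βl = 2π·l/λ = 2π × 0.364 = 131°
tan(βl) = -1.15
For an open-circuited stub, Z_in = −jZ_0·cot(βl) = −jZ_0/tan(βl)

Z_in ≈ +j258 Ω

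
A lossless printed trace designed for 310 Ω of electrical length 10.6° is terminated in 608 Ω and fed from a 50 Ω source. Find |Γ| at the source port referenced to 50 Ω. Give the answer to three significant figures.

|Γ| ≈ 0.844

tan(βl) = 0.187
Z_in = Z_0·(Z_L + jZ_0·tanβl)/(Z_0 + jZ_L·tanβl) = 555 − j146 Ω
Γ_s = (Z_in − Z_s)/(Z_in + Z_s) = (505 − j146)/(605 − j146), |Γ_s| = 0.844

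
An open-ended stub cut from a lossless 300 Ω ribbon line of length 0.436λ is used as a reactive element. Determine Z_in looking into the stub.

βl = 2π × 0.436 = 157°
tan(βl) = -0.425
For an open-ended stub, Z_in = −jZ_0·cot(βl) = −jZ_0/tan(βl)

Z_in ≈ +j705 Ω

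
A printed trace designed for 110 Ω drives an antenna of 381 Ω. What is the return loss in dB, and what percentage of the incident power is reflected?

Γ = (381 − 110)/(381 + 110) = 0.552
RL = −20·log₁₀(0.552) = 5.16 dB
P_refl/P_inc = |Γ|² = 0.305

RL ≈ 5.16 dB; 30.5% of incident power reflected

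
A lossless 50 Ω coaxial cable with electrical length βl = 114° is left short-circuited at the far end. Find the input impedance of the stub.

Z_in ≈ −j112 Ω

tan(βl) = -2.25
For a short-circuited stub, Z_in = jZ_0·tan(βl)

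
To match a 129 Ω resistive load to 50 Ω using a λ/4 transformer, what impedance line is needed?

Z_qwt ≈ 80.3 Ω

Z_qwt = √(Z_0·R_L) = √(50 × 129) = √6450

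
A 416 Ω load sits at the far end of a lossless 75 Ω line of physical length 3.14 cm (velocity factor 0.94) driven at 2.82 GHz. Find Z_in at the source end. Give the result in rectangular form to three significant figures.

Z_in ≈ 15.9 + j30.7 Ω

λ = v/f = 0.94·c / 2.82 GHz = 0.1 m
βl = 2π·l/λ = 2π × 0.314 = 113°
tan(βl) = tan(113°) = -2.35
Z_in = Z_0·(Z_L + jZ_0·tanβl)/(Z_0 + jZ_L·tanβl)
     = 75·(416 − j176)/(75 − j978)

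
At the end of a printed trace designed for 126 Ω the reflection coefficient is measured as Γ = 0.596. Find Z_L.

Z_L = Z_0·(1 + Γ)/(1 − Γ) = 126·(1.6)/(0.404)

Z_L ≈ 498 Ω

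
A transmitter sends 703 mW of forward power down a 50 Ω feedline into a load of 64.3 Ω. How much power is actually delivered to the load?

P_delivered ≈ 692 mW

Γ = (64.3 − 50)/(64.3 + 50) = 0.125
|Γ|² = 0.0157
P_refl = |Γ|²·P_inc = 11 mW, P_del = (1 − |Γ|²)·P_inc = 692 mW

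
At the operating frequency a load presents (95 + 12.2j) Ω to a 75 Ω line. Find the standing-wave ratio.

VSWR ≈ 1.32

Γ = (Z_L − Z_0)/(Z_L + Z_0) = (20 + j12.2)/(170 + j12.2)
|Γ| = 23.4/170 = 0.137
VSWR = (1 + |Γ|)/(1 − |Γ|) = 1.14/0.863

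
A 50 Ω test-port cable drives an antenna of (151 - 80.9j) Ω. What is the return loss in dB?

RL ≈ 4.48 dB

Γ = (101 − j80.9)/(201 − j80.9), |Γ| = 0.597
RL = −20·log₁₀|Γ| = −20·log₁₀(0.597)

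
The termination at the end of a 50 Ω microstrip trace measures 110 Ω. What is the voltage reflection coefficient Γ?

Γ = (Z_L − Z_0)/(Z_L + Z_0) = (110 − 50)/(110 + 50) = 60/160

Γ = 0.375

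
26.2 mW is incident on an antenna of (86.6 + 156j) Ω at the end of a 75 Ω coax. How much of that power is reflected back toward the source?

P_reflected ≈ 12.7 mW

|Γ| = |(11.6 + j156)/(161.6 + j156)| = 0.696
|Γ|² = 0.485
P_refl = |Γ|²·P_inc = 12.7 mW, P_del = (1 − |Γ|²)·P_inc = 13.5 mW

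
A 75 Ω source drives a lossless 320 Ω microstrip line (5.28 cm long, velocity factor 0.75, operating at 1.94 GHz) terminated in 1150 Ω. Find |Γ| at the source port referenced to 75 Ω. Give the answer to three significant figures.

λ = v/f = 0.75·c / 1.94 GHz = 0.116 m
βl = 2π·l/λ = 2π × 0.455 = 164°
tan(βl) = -0.289
Z_in = Z_0·(Z_L + jZ_0·tanβl)/(Z_0 + jZ_L·tanβl) = 600 + j530 Ω
Γ_s = (Z_in − Z_s)/(Z_in + Z_s) = (525 + j530)/(675 + j530), |Γ_s| = 0.869

|Γ| ≈ 0.869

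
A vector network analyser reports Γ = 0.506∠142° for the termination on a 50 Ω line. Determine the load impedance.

Z_L = Z_0·(1 + Γ)/(1 − Γ) = 50·(0.601 + j0.312)/(1.4 − j0.312)

Z_L ≈ 18.1 + j15.2 Ω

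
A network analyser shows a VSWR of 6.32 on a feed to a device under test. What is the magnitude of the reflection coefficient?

|Γ| ≈ 0.727

|Γ| = (S − 1)/(S + 1) = (6.32 − 1)/(6.32 + 1) = 5.32/7.32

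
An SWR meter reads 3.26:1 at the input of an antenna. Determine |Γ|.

|Γ| ≈ 0.531

|Γ| = (S − 1)/(S + 1) = (3.26 − 1)/(3.26 + 1) = 2.26/4.26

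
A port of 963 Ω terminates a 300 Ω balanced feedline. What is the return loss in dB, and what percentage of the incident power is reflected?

Γ = (963 − 300)/(963 + 300) = 0.525
RL = −20·log₁₀(0.525) = 5.6 dB
P_refl/P_inc = |Γ|² = 0.276

RL ≈ 5.6 dB; 27.6% of incident power reflected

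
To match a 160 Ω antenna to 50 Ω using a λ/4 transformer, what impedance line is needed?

Z_qwt ≈ 89.4 Ω

Z_qwt = √(Z_0·R_L) = √(50 × 160) = √8000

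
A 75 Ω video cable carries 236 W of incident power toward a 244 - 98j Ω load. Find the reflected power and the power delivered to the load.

|Γ| = |(169 − j98)/(319 − j98)| = 0.585
|Γ|² = 0.343
P_refl = |Γ|²·P_inc = 80.9 W, P_del = (1 − |Γ|²)·P_inc = 155 W

P_reflected ≈ 80.9 W; P_delivered ≈ 155 W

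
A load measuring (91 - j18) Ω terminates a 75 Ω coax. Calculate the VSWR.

VSWR ≈ 1.34

Γ = (Z_L − Z_0)/(Z_L + Z_0) = (16 − j18)/(166 − j18)
|Γ| = 24.1/167 = 0.144
VSWR = (1 + |Γ|)/(1 − |Γ|) = 1.14/0.856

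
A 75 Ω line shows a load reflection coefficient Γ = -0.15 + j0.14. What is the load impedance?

Z_L = Z_0·(1 + Γ)/(1 − Γ) = 75·(0.85 + j0.14)/(1.15 − j0.14)

Z_L ≈ 53.5 + j15.6 Ω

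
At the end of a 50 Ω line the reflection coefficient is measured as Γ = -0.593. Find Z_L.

Z_L = Z_0·(1 + Γ)/(1 − Γ) = 50·(0.407)/(1.59)

Z_L ≈ 12.8 Ω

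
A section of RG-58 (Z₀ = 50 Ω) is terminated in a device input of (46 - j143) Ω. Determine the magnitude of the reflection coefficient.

Γ = (Z_L − Z_0)/(Z_L + Z_0) = (-4 − j143)/(96 − j143)
|Γ| = 143/172

|Γ| ≈ 0.831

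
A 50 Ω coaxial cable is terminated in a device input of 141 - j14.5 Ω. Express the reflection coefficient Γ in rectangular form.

Γ ≈ 0.479 − j0.0395

Γ = (Z_L − Z_0)/(Z_L + Z_0) = (91 − j14.5)/(191 − j14.5)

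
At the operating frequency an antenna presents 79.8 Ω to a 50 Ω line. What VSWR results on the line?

Γ = (79.8 − 50)/(79.8 + 50) = 0.23
VSWR = (1 + 0.23)/(1 − 0.23)

VSWR ≈ 1.6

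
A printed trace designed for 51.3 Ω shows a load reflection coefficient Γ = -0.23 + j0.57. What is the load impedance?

Z_L = Z_0·(1 + Γ)/(1 − Γ) = 51.3·(0.77 + j0.57)/(1.23 − j0.57)

Z_L ≈ 17.4 + j31.8 Ω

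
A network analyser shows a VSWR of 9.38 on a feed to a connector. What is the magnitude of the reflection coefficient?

|Γ| ≈ 0.807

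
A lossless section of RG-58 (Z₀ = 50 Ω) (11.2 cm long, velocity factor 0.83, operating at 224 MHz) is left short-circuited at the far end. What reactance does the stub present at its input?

X_in ≈ 36.7 Ω (inductive)

λ = v/f = 0.83·c / 224 MHz = 1.11 m
βl = 2π·l/λ = 2π × 0.101 = 36.3°
tan(βl) = 0.734
For a short-circuited stub, Z_in = jZ_0·tan(βl)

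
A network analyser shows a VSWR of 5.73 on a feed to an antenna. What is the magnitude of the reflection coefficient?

|Γ| ≈ 0.703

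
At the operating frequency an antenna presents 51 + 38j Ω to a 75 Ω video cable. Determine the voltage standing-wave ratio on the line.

VSWR ≈ 2.04

Γ = (Z_L − Z_0)/(Z_L + Z_0) = (-24 + j38)/(126 + j38)
|Γ| = 44.9/132 = 0.342
VSWR = (1 + |Γ|)/(1 − |Γ|) = 1.34/0.658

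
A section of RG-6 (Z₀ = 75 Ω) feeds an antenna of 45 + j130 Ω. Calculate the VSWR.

VSWR ≈ 7.13

Γ = (Z_L − Z_0)/(Z_L + Z_0) = (-30 + j130)/(120 + j130)
|Γ| = 133/177 = 0.754
VSWR = (1 + |Γ|)/(1 − |Γ|) = 1.75/0.246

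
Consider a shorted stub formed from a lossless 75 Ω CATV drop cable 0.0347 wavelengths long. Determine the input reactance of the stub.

X_in ≈ 16.6 Ω (inductive)

βl = 2π × 0.0347 = 12.5°
tan(βl) = 0.222
For a shorted stub, Z_in = jZ_0·tan(βl)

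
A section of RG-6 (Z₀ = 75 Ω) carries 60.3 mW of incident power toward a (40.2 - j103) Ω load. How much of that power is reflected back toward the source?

P_reflected ≈ 29.8 mW

|Γ| = |(-34.8 − j103)/(115.2 − j103)| = 0.704
|Γ|² = 0.495
P_refl = |Γ|²·P_inc = 29.8 mW, P_del = (1 − |Γ|²)·P_inc = 30.5 mW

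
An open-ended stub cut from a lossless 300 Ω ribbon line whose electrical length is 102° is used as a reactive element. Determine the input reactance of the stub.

tan(βl) = -4.7
For an open-ended stub, Z_in = −jZ_0·cot(βl) = −jZ_0/tan(βl)

X_in ≈ 63.8 Ω (inductive)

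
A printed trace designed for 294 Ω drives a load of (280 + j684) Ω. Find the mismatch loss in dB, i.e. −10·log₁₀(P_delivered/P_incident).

Γ = (-14 + j684)/(574 + j684), |Γ| = 0.766
|Γ|² = 0.587, so P_del/P_inc = 1 − |Γ|² = 0.413
ML = −10·log₁₀(1 − |Γ|²)

mismatch loss ≈ 3.84 dB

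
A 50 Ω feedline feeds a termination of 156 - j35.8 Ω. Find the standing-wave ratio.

VSWR ≈ 3.3

Γ = (Z_L − Z_0)/(Z_L + Z_0) = (106 − j35.8)/(206 − j35.8)
|Γ| = 112/209 = 0.535
VSWR = (1 + |Γ|)/(1 − |Γ|) = 1.54/0.465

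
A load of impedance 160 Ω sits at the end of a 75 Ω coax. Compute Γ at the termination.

Γ = 0.362

Γ = (Z_L − Z_0)/(Z_L + Z_0) = (160 − 75)/(160 + 75) = 85/235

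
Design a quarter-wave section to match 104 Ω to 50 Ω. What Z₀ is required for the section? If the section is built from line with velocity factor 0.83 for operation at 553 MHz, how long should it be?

Z_qwt = √(Z_0·R_L) = √(50 × 104) = √5200
λ = 0.83·c/f = 0.45 m, so l = λ/4 = 0.113 m

Z_qwt ≈ 72.1 Ω; length ≈ 11.3 cm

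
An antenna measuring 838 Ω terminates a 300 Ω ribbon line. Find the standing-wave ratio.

For a purely resistive load, VSWR = R_L/Z_0 or Z_0/R_L (whichever > 1) = 838/300

VSWR ≈ 2.79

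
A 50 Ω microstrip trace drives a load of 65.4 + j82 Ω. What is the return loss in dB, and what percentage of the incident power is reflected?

Γ = (15.4 + j82)/(115.4 + j82), |Γ| = 0.589
RL = −20·log₁₀(0.589) = 4.59 dB
P_refl/P_inc = |Γ|² = 0.347

RL ≈ 4.59 dB; 34.7% of incident power reflected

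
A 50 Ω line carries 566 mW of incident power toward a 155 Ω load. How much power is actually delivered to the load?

P_delivered ≈ 418 mW

Γ = (155 − 50)/(155 + 50) = 0.512
|Γ|² = 0.262
P_refl = |Γ|²·P_inc = 148 mW, P_del = (1 − |Γ|²)·P_inc = 418 mW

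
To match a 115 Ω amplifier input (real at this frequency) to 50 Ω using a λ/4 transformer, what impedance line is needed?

Z_qwt = √(Z_0·R_L) = √(50 × 115) = √5750

Z_qwt ≈ 75.8 Ω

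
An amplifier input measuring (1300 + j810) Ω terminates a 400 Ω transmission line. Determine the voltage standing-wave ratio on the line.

Γ = (Z_L − Z_0)/(Z_L + Z_0) = (900 + j810)/(1700 + j810)
|Γ| = 1210/1880 = 0.643
VSWR = (1 + |Γ|)/(1 − |Γ|) = 1.64/0.357

VSWR ≈ 4.6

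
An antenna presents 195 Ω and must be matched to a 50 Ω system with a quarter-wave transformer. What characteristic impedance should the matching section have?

Z_qwt ≈ 98.7 Ω

Z_qwt = √(Z_0·R_L) = √(50 × 195) = √9750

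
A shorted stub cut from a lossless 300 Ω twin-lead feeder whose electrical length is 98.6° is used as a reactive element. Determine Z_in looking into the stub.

tan(βl) = -6.61
For a shorted stub, Z_in = jZ_0·tan(βl)

Z_in ≈ −j1980 Ω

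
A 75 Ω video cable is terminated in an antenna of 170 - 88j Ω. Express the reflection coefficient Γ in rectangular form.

Γ = (Z_L − Z_0)/(Z_L + Z_0) = (95 − j88)/(245 − j88)

Γ ≈ 0.458 − j0.195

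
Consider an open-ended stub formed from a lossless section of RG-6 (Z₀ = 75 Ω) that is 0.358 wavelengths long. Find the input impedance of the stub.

βl = 2π × 0.358 = 129°
tan(βl) = -1.24
For an open-ended stub, Z_in = −jZ_0·cot(βl) = −jZ_0/tan(βl)

Z_in ≈ +j60.5 Ω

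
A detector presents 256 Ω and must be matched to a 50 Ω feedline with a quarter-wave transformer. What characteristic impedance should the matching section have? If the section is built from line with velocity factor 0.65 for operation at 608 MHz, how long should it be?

Z_qwt = √(Z_0·R_L) = √(50 × 256) = √12800
λ = 0.65·c/f = 0.321 m, so l = λ/4 = 0.0802 m

Z_qwt ≈ 113 Ω; length ≈ 8.02 cm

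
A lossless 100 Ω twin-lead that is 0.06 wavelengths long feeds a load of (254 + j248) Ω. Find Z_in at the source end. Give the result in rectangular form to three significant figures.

Z_in ≈ 290 − j247 Ω

βl = 2π × 0.06 = 21.6°
tan(βl) = tan(21.6°) = 0.396
Z_in = Z_0·(Z_L + jZ_0·tanβl)/(Z_0 + jZ_L·tanβl)
     = 100·(254 + j288)/(1.81 + j101)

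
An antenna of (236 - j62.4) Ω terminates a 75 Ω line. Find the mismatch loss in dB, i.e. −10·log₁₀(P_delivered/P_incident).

Γ = (161 − j62.4)/(311 − j62.4), |Γ| = 0.544
|Γ|² = 0.296, so P_del/P_inc = 1 − |Γ|² = 0.704
ML = −10·log₁₀(1 − |Γ|²)

mismatch loss ≈ 1.53 dB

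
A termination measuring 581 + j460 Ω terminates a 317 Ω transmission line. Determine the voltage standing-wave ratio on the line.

VSWR ≈ 3.22

Γ = (Z_L − Z_0)/(Z_L + Z_0) = (264 + j460)/(898 + j460)
|Γ| = 530/1010 = 0.526
VSWR = (1 + |Γ|)/(1 − |Γ|) = 1.53/0.474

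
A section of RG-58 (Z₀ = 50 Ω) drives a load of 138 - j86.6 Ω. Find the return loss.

Γ = (88 − j86.6)/(188 − j86.6), |Γ| = 0.596
RL = −20·log₁₀|Γ| = −20·log₁₀(0.596)

RL ≈ 4.49 dB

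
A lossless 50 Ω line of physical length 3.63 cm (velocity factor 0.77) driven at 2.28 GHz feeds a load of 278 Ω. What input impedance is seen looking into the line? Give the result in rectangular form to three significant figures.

λ = v/f = 0.77·c / 2.28 GHz = 0.101 m
βl = 2π·l/λ = 2π × 0.358 = 129°
tan(βl) = tan(129°) = -1.24
Z_in = Z_0·(Z_L + jZ_0·tanβl)/(Z_0 + jZ_L·tanβl)
     = 50·(278 − j61.8)/(50 − j344)

Z_in ≈ 14.6 + j38.3 Ω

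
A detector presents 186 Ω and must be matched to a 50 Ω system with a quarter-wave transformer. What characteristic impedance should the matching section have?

Z_qwt = √(Z_0·R_L) = √(50 × 186) = √9300

Z_qwt ≈ 96.4 Ω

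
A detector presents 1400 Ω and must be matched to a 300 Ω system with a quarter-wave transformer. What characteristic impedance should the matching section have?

Z_qwt = √(Z_0·R_L) = √(300 × 1400) = √420000

Z_qwt ≈ 648 Ω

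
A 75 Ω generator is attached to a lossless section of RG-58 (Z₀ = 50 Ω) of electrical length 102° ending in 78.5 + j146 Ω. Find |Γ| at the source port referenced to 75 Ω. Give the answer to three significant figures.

tan(βl) = -4.7
Z_in = Z_0·(Z_L + jZ_0·tanβl)/(Z_0 + jZ_L·tanβl) = 6.68 − j2.71 Ω
Γ_s = (Z_in − Z_s)/(Z_in + Z_s) = (-68.3 − j2.71)/(81.7 − j2.71), |Γ_s| = 0.837

|Γ| ≈ 0.837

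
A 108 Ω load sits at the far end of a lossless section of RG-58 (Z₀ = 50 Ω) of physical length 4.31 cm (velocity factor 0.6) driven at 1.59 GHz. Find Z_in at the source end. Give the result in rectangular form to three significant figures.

λ = v/f = 0.6·c / 1.59 GHz = 0.113 m
βl = 2π·l/λ = 2π × 0.381 = 137°
tan(βl) = tan(137°) = -0.931
Z_in = Z_0·(Z_L + jZ_0·tanβl)/(Z_0 + jZ_L·tanβl)
     = 50·(108 − j46.5)/(50 − j101)

Z_in ≈ 40 + j33.8 Ω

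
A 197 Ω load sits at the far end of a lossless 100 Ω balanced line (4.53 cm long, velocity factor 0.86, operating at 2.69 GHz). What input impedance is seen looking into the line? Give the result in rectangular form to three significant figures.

Z_in ≈ 181 + j45.2 Ω

λ = v/f = 0.86·c / 2.69 GHz = 0.0959 m
βl = 2π·l/λ = 2π × 0.472 = 170°
tan(βl) = tan(170°) = -0.176
Z_in = Z_0·(Z_L + jZ_0·tanβl)/(Z_0 + jZ_L·tanβl)
     = 100·(197 − j17.6)/(100 − j34.6)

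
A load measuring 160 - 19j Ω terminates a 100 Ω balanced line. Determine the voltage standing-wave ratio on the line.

Γ = (Z_L − Z_0)/(Z_L + Z_0) = (60 − j19)/(260 − j19)
|Γ| = 62.9/261 = 0.241
VSWR = (1 + |Γ|)/(1 − |Γ|) = 1.24/0.759

VSWR ≈ 1.64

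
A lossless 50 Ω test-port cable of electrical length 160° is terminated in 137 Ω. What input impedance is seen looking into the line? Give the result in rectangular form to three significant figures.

tan(βl) = tan(160°) = -0.364
Z_in = Z_0·(Z_L + jZ_0·tanβl)/(Z_0 + jZ_L·tanβl)
     = 50·(137 − j18.2)/(50 − j49.9)

Z_in ≈ 77.8 + j59.4 Ω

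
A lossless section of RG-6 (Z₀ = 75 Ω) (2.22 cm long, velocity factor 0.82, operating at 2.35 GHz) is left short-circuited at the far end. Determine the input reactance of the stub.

X_in ≈ 309 Ω (inductive)

λ = v/f = 0.82·c / 2.35 GHz = 0.105 m
βl = 2π·l/λ = 2π × 0.212 = 76.3°
tan(βl) = 4.12
For a short-circuited stub, Z_in = jZ_0·tan(βl)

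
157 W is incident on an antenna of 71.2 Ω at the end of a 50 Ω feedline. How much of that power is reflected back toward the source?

P_reflected ≈ 4.8 W

Γ = (71.2 − 50)/(71.2 + 50) = 0.175
|Γ|² = 0.0306
P_refl = |Γ|²·P_inc = 4.8 W, P_del = (1 − |Γ|²)·P_inc = 152 W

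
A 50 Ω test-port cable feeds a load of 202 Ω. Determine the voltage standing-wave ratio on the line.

VSWR ≈ 4.04

Γ = (202 − 50)/(202 + 50) = 0.603
VSWR = (1 + 0.603)/(1 − 0.603)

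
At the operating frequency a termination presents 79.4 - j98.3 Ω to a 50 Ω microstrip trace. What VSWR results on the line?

Γ = (Z_L − Z_0)/(Z_L + Z_0) = (29.4 − j98.3)/(129.4 − j98.3)
|Γ| = 103/163 = 0.631
VSWR = (1 + |Γ|)/(1 − |Γ|) = 1.63/0.369

VSWR ≈ 4.43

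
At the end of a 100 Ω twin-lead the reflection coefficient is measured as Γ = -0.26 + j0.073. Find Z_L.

Z_L ≈ 58.2 + j9.17 Ω

Z_L = Z_0·(1 + Γ)/(1 − Γ) = 100·(0.74 + j0.073)/(1.26 − j0.073)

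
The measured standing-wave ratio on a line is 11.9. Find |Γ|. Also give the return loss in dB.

|Γ| ≈ 0.845; return loss ≈ 1.46 dB

|Γ| = (S − 1)/(S + 1) = (11.9 − 1)/(11.9 + 1) = 10.9/12.9
RL = −20·log₁₀|Γ| = −20·log₁₀(0.845)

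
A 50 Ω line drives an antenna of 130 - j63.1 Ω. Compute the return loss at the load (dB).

RL ≈ 5.45 dB

Γ = (80 − j63.1)/(180 − j63.1), |Γ| = 0.534
RL = −20·log₁₀|Γ| = −20·log₁₀(0.534)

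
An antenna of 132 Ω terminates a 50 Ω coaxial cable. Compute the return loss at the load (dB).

RL ≈ 6.93 dB

Γ = (132 − 50)/(132 + 50) = 0.451
RL = −20·log₁₀|Γ| = −20·log₁₀(0.451)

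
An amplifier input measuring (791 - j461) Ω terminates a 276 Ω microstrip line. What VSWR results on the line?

VSWR ≈ 3.93

Γ = (Z_L − Z_0)/(Z_L + Z_0) = (515 − j461)/(1067 − j461)
|Γ| = 691/1160 = 0.595
VSWR = (1 + |Γ|)/(1 − |Γ|) = 1.59/0.405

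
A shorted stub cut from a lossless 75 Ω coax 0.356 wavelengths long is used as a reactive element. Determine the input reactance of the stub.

X_in ≈ -95.4 Ω (capacitive)

βl = 2π × 0.356 = 128°
tan(βl) = -1.27
For a shorted stub, Z_in = jZ_0·tan(βl)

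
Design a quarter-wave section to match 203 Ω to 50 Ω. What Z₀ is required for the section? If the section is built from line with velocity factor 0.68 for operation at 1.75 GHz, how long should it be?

Z_qwt = √(Z_0·R_L) = √(50 × 203) = √10150
λ = 0.68·c/f = 0.117 m, so l = λ/4 = 0.0291 m

Z_qwt ≈ 101 Ω; length ≈ 2.91 cm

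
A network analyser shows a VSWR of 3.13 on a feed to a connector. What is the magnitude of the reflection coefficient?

|Γ| ≈ 0.516

|Γ| = (S − 1)/(S + 1) = (3.13 − 1)/(3.13 + 1) = 2.13/4.13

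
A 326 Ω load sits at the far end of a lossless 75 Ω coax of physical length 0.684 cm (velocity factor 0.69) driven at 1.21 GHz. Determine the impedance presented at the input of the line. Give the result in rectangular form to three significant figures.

Z_in ≈ 155 − j153 Ω

λ = v/f = 0.69·c / 1.21 GHz = 0.171 m
βl = 2π·l/λ = 2π × 0.04 = 14.4°
tan(βl) = tan(14.4°) = 0.257
Z_in = Z_0·(Z_L + jZ_0·tanβl)/(Z_0 + jZ_L·tanβl)
     = 75·(326 + j19.2)/(75 + j83.7)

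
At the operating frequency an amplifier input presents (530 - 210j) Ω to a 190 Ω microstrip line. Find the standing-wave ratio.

VSWR ≈ 3.28

Γ = (Z_L − Z_0)/(Z_L + Z_0) = (340 − j210)/(720 − j210)
|Γ| = 400/750 = 0.533
VSWR = (1 + |Γ|)/(1 − |Γ|) = 1.53/0.467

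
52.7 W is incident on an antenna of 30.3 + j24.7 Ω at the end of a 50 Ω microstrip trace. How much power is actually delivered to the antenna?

P_delivered ≈ 45.2 W

|Γ| = |(-19.7 + j24.7)/(80.3 + j24.7)| = 0.376
|Γ|² = 0.141
P_refl = |Γ|²·P_inc = 7.45 W, P_del = (1 − |Γ|²)·P_inc = 45.2 W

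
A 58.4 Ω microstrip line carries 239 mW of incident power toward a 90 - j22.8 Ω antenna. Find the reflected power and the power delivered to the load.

P_reflected ≈ 16.1 mW; P_delivered ≈ 223 mW

|Γ| = |(31.6 − j22.8)/(148.4 − j22.8)| = 0.26
|Γ|² = 0.0674
P_refl = |Γ|²·P_inc = 16.1 mW, P_del = (1 − |Γ|²)·P_inc = 223 mW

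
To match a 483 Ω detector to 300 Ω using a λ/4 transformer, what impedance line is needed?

Z_qwt = √(Z_0·R_L) = √(300 × 483) = √144900

Z_qwt ≈ 381 Ω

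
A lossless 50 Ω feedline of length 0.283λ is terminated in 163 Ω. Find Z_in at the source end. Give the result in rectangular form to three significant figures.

Z_in ≈ 15.9 + j9.49 Ω

βl = 2π × 0.283 = 102°
tan(βl) = tan(102°) = -4.75
Z_in = Z_0·(Z_L + jZ_0·tanβl)/(Z_0 + jZ_L·tanβl)
     = 50·(163 − j238)/(50 − j775)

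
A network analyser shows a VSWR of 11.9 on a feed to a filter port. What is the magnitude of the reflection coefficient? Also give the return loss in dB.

|Γ| ≈ 0.845; return loss ≈ 1.46 dB

|Γ| = (S − 1)/(S + 1) = (11.9 − 1)/(11.9 + 1) = 10.9/12.9
RL = −20·log₁₀|Γ| = −20·log₁₀(0.845)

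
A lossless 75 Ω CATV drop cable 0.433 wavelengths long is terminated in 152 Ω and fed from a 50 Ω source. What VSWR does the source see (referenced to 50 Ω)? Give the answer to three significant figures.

VSWR ≈ 2.8

βl = 2π × 0.433 = 156°
tan(βl) = -0.448
Z_in = Z_0·(Z_L + jZ_0·tanβl)/(Z_0 + jZ_L·tanβl) = 100 + j57.2 Ω
Γ_s = (Z_in − Z_s)/(Z_in + Z_s) = (50.1 + j57.2)/(150 + j57.2), |Γ_s| = 0.473
VSWR = (1 + |Γ_s|)/(1 − |Γ_s|)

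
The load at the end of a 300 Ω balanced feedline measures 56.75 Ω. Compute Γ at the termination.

Γ = (Z_L − Z_0)/(Z_L + Z_0) = (56.75 − 300)/(56.75 + 300) = -243.2/356.8

Γ = -0.682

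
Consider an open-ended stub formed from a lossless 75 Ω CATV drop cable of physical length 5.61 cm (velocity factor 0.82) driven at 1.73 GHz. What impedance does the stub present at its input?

λ = v/f = 0.82·c / 1.73 GHz = 0.142 m
βl = 2π·l/λ = 2π × 0.395 = 142°
tan(βl) = -0.78
For an open-ended stub, Z_in = −jZ_0·cot(βl) = −jZ_0/tan(βl)

Z_in ≈ +j96.1 Ω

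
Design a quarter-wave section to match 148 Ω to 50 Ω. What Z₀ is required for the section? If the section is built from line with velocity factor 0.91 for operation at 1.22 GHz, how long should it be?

Z_qwt ≈ 86 Ω; length ≈ 5.59 cm

Z_qwt = √(Z_0·R_L) = √(50 × 148) = √7400
λ = 0.91·c/f = 0.224 m, so l = λ/4 = 0.0559 m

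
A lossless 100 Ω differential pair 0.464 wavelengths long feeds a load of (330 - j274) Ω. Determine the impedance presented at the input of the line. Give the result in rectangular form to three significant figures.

Z_in ≈ 487 + j198 Ω

βl = 2π × 0.464 = 167°
tan(βl) = tan(167°) = -0.23
Z_in = Z_0·(Z_L + jZ_0·tanβl)/(Z_0 + jZ_L·tanβl)
     = 100·(330 − j297)/(36.9 − j75.9)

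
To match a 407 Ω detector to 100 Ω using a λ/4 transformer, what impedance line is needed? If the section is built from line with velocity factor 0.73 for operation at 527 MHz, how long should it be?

Z_qwt ≈ 202 Ω; length ≈ 10.4 cm

Z_qwt = √(Z_0·R_L) = √(100 × 407) = √40700
λ = 0.73·c/f = 0.416 m, so l = λ/4 = 0.104 m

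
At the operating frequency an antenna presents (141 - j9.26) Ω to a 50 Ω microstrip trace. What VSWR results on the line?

VSWR ≈ 2.83

Γ = (Z_L − Z_0)/(Z_L + Z_0) = (91 − j9.26)/(191 − j9.26)
|Γ| = 91.5/191 = 0.478
VSWR = (1 + |Γ|)/(1 − |Γ|) = 1.48/0.522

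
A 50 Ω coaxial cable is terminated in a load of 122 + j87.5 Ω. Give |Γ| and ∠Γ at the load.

Γ ≈ 0.587 ∠ 23.6°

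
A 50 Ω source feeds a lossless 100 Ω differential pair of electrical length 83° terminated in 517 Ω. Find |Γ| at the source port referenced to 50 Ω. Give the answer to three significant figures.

|Γ| ≈ 0.462

tan(βl) = 8.14
Z_in = Z_0·(Z_L + jZ_0·tanβl)/(Z_0 + jZ_L·tanβl) = 19.6 − j11.8 Ω
Γ_s = (Z_in − Z_s)/(Z_in + Z_s) = (-30.4 − j11.8)/(69.6 − j11.8), |Γ_s| = 0.462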